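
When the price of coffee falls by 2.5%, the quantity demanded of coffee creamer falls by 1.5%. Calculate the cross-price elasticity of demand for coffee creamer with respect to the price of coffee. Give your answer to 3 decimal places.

ε = (%ΔQ of coffee creamer) / (%ΔP of coffee) = (-1.5%) / (-2.5%) ≈ 0.600.

0.600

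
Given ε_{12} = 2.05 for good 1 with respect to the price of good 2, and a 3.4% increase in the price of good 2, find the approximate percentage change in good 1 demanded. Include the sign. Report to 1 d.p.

7.0%

%ΔQ ≈ ε × %ΔP of good 2 = 2.05 × (3.4%) = 7.0%.
Demand for good 1 rises by about 7.0%.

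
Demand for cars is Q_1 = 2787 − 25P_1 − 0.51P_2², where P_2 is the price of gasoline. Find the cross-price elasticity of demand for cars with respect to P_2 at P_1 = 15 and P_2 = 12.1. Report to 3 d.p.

At P_1 = 15 and P_2 = 12.1: Q_1 = 2337.331.
∂Q_1/∂P_2 = -1.02P_2 = -1.02(12.1) = -12.3420.
ε = (∂Q_1/∂P_2)(P_2/Q_1) = -12.3420 × (12.1/2337.331) ≈ -0.064.
ε < 0: complements.

-0.064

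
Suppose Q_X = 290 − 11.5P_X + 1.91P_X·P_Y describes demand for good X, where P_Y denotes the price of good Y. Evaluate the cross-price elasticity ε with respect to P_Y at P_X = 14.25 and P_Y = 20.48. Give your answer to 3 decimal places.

0.815

At P_X = 14.25 and P_Y = 20.48: Q_X = 683.539.
∂Q_X/∂P_Y = 1.91P_X = 1.91(14.25) = 27.2175.
ε = (∂Q_X/∂P_Y)(P_Y/Q_X) = 27.2175 × (20.48/683.539) ≈ 0.815.
ε > 0: substitutes.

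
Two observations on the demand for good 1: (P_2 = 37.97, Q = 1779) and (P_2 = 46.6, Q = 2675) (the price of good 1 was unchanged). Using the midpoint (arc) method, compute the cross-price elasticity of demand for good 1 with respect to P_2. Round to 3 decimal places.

ΔQ_1 = 2675 − 1779 = 896; ΔP_2 = 46.6 − 37.97 = 8.63.
Midpoints: Q̄_1 = 2227.0, P̄_2 = 42.28.
ε = (ΔQ_1/Q̄_1)/(ΔP_2/P̄_2) = (896/2227.0)/(8.63/42.28) ≈ 1.971.
ε > 0: good 1 and good 2 are substitutes.

1.971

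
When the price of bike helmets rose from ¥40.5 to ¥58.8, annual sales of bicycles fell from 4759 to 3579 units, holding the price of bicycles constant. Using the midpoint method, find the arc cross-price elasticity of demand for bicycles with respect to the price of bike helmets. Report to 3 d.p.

ΔQ_A = 3579 − 4759 = -1180; ΔP_B = 58.8 − 40.5 = 18.3.
Midpoints: Q̄_A = 4169.0, P̄_B = 49.65.
ε = (ΔQ_A/Q̄_A)/(ΔP_B/P̄_B) = (-1180/4169.0)/(18.3/49.65) ≈ -0.768.
ε < 0: bicycles and bike helmets are complements.

-0.768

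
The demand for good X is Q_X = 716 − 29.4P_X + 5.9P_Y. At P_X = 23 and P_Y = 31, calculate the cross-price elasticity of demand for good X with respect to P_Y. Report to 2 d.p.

0.82

At P_X = 23 and P_Y = 31: Q_X = 222.7.
∂Q_X/∂P_Y = 5.9.
ε = (∂Q_X/∂P_Y)(P_Y/Q_X) = 5.9 × (31/222.7) ≈ 0.82.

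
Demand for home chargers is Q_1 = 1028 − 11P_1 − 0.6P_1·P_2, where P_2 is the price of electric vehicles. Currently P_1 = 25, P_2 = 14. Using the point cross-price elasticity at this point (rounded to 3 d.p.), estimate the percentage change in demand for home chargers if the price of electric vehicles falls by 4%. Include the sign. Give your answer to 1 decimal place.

1.5%

At P_1 = 25, P_2 = 14: Q_1 = 543.
∂Q_1/∂P_2 = -0.6P_1 = -15.0000.
ε = (∂Q_1/∂P_2)(P_2/Q_1) = -15.0000 × 14/543 ≈ -0.387.
%ΔQ_1 ≈ ε × %ΔP_2 = -0.387 × (-4%) = 1.5%.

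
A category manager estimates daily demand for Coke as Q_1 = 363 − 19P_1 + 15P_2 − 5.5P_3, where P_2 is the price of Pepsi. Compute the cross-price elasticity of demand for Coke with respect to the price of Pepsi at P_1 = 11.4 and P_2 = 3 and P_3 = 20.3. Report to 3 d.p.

At P_1 = 11.4 and P_2 = 3 and P_3 = 20.3: Q_1 = 79.75.
∂Q_1/∂P_2 = 15.
ε = (∂Q_1/∂P_2)(P_2/Q_1) = 15 × (3/79.75) ≈ 0.564.

0.564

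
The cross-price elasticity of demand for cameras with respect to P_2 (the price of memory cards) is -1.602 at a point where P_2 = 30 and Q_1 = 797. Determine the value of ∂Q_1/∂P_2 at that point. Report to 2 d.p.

-42.56

ε = (∂Q_1/∂P_2)·(P_2/Q_1) ⇒ ∂Q_1/∂P_2 = ε·Q_1/P_2 = -1.602 × 797/30 ≈ -42.56.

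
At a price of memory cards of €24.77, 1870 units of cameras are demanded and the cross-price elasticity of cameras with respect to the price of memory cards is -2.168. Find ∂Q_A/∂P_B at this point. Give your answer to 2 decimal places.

-163.67

ε = (∂Q_A/∂P_B)·(P_B/Q_A) ⇒ ∂Q_A/∂P_B = ε·Q_A/P_B = -2.168 × 1870/24.77 ≈ -163.67.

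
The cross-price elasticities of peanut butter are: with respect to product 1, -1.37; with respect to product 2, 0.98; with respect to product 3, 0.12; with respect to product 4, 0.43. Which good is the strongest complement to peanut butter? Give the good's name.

product 1

Complements have ε < 0. The most negative value is -1.37 (product 1).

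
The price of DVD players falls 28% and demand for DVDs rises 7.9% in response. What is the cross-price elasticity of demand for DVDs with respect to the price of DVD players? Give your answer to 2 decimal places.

-0.28

ε = (%ΔQ of DVDs) / (%ΔP of DVD players) = (7.9%) / (-28%) ≈ -0.28.
Negative cross-price elasticity: complements.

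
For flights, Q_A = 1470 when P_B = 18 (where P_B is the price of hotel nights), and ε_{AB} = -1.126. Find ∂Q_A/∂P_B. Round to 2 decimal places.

-91.96

ε = (∂Q_A/∂P_B)·(P_B/Q_A) ⇒ ∂Q_A/∂P_B = ε·Q_A/P_B = -1.126 × 1470/18 ≈ -91.96.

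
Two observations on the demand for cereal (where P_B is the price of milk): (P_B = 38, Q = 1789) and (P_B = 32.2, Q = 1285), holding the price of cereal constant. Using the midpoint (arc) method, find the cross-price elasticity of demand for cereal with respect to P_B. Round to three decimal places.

ΔQ_A = 1285 − 1789 = -504; ΔP_B = 32.2 − 38 = -5.8.
Midpoints: Q̄_A = 1537.0, P̄_B = 35.10.
ε = (ΔQ_A/Q̄_A)/(ΔP_B/P̄_B) = (-504/1537.0)/(-5.8/35.10) ≈ 1.984.
ε > 0: cereal and milk are substitutes.

1.984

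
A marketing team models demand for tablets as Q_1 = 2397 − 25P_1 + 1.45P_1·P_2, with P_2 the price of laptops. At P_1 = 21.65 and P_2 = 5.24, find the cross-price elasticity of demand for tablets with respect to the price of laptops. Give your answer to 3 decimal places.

0.081

At P_1 = 21.65 and P_2 = 5.24: Q_1 = 2020.247.
∂Q_1/∂P_2 = 1.45P_1 = 1.45(21.65) = 31.3925.
ε = (∂Q_1/∂P_2)(P_2/Q_1) = 31.3925 × (5.24/2020.247) ≈ 0.081.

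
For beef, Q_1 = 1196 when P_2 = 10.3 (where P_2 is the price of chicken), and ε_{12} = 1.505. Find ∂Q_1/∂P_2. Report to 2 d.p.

ε = (∂Q_1/∂P_2)·(P_2/Q_1) ⇒ ∂Q_1/∂P_2 = ε·Q_1/P_2 = 1.505 × 1196/10.3 ≈ 174.76.

174.76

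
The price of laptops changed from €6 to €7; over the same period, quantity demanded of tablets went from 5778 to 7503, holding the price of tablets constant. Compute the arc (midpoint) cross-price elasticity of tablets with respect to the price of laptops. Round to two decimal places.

ΔQ_A = 7503 − 5778 = 1725; ΔP_B = 7 − 6 = 1.
Midpoints: Q̄_A = 6640.5, P̄_B = 6.50.
ε = (ΔQ_A/Q̄_A)/(ΔP_B/P̄_B) = (1725/6640.5)/(1/6.50) ≈ 1.69.

1.69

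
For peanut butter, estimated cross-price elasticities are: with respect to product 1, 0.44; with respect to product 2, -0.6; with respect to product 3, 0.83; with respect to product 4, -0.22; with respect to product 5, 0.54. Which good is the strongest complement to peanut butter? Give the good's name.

Complements have ε < 0. The most negative value is -0.6 (product 2).

product 2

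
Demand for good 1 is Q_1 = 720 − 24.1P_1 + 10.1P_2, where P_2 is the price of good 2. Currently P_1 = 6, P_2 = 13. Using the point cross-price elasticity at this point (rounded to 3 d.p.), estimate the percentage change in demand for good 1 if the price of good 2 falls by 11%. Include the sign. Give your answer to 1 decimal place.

At P_1 = 6, P_2 = 13: Q_1 = 706.7.
∂Q_1/∂P_2 = 10.1.
ε = (∂Q_1/∂P_2)(P_2/Q_1) = 10.1000 × 13/706.7 ≈ 0.186.
%ΔQ_1 ≈ ε × %ΔP_2 = 0.186 × (-11%) = -2.0%.

-2.0%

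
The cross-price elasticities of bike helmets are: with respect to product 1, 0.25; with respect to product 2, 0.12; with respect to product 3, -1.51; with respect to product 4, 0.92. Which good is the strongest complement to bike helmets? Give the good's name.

product 3

Complements have ε < 0. The most negative value is -1.51 (product 3).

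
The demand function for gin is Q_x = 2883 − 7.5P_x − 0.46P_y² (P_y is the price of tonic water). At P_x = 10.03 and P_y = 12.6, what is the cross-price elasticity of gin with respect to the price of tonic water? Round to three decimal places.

-0.053

At P_x = 10.03 and P_y = 12.6: Q_x = 2734.745.
∂Q_x/∂P_y = -0.92P_y = -0.92(12.6) = -11.5920.
ε = (∂Q_x/∂P_y)(P_y/Q_x) = -11.5920 × (12.6/2734.745) ≈ -0.053.
ε < 0: complements.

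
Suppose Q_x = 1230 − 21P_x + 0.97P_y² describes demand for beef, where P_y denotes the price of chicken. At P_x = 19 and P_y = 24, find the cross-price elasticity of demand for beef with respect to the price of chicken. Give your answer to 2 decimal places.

0.80

At P_x = 19 and P_y = 24: Q_x = 1389.72.
∂Q_x/∂P_y = 1.94P_y = 1.94(24) = 46.5600.
ε = (∂Q_x/∂P_y)(P_y/Q_x) = 46.5600 × (24/1389.72) ≈ 0.80.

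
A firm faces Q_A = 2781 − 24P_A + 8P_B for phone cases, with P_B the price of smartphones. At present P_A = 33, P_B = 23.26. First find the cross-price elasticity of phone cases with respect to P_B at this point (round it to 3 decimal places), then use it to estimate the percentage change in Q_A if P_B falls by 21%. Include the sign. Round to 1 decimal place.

-1.8%

At P_A = 33, P_B = 23.26: Q_A = 2175.08.
∂Q_A/∂P_B = 8.
ε = (∂Q_A/∂P_B)(P_B/Q_A) = 8.0000 × 23.26/2175.08 ≈ 0.086.
%ΔQ_A ≈ ε × %ΔP_B = 0.086 × (-21%) = -1.8%.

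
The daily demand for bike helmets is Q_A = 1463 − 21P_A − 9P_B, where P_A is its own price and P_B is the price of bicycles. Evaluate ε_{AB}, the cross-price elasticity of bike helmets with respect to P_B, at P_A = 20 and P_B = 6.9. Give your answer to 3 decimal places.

-0.063

At P_A = 20 and P_B = 6.9: Q_A = 980.9.
∂Q_A/∂P_B = -9.
ε = (∂Q_A/∂P_B)(P_B/Q_A) = -9 × (6.9/980.9) ≈ -0.063.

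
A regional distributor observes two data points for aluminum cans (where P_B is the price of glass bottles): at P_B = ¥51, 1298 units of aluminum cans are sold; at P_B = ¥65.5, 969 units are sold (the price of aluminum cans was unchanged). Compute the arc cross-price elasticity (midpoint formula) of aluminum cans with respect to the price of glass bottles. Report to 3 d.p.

ΔQ_A = 969 − 1298 = -329; ΔP_B = 65.5 − 51 = 14.5.
Midpoints: Q̄_A = 1133.5, P̄_B = 58.25.
ε = (ΔQ_A/Q̄_A)/(ΔP_B/P̄_B) = (-329/1133.5)/(14.5/58.25) ≈ -1.166.
ε < 0: aluminum cans and glass bottles are complements.

-1.166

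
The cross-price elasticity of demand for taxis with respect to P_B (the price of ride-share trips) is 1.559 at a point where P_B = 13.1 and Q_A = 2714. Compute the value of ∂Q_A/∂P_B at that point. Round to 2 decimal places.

ε = (∂Q_A/∂P_B)·(P_B/Q_A) ⇒ ∂Q_A/∂P_B = ε·Q_A/P_B = 1.559 × 2714/13.1 ≈ 322.99.

322.99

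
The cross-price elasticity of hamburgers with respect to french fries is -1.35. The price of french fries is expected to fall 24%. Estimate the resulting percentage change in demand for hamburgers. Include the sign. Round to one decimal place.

32.4%

%ΔQ ≈ ε × %ΔP of french fries = -1.35 × (-24%) = 32.4%.
Demand for hamburgers rises by about 32.4%.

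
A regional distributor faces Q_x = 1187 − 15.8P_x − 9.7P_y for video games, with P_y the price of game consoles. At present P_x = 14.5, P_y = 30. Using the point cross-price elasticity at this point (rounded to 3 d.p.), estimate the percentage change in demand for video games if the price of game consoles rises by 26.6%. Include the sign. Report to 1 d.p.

-11.6%

At P_x = 14.5, P_y = 30: Q_x = 666.9.
∂Q_x/∂P_y = -9.7.
ε = (∂Q_x/∂P_y)(P_y/Q_x) = -9.7000 × 30/666.9 ≈ -0.436.
%ΔQ_x ≈ ε × %ΔP_y = -0.436 × (26.6%) = -11.6%.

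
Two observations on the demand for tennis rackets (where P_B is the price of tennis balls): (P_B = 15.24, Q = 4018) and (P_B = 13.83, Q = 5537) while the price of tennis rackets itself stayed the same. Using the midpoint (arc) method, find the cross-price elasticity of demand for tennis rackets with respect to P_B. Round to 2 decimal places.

ΔQ_A = 5537 − 4018 = 1519; ΔP_B = 13.83 − 15.24 = -1.41.
Midpoints: Q̄_A = 4777.5, P̄_B = 14.54.
ε = (ΔQ_A/Q̄_A)/(ΔP_B/P̄_B) = (1519/4777.5)/(-1.41/14.54) ≈ -3.28.
ε < 0: tennis rackets and tennis balls are complements.

-3.28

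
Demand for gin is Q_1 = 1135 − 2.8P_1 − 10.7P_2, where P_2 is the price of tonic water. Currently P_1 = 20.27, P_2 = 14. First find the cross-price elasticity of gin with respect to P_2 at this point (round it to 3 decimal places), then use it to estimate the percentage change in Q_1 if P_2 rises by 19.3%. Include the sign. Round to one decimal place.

At P_1 = 20.27, P_2 = 14: Q_1 = 928.444.
∂Q_1/∂P_2 = -10.7.
ε = (∂Q_1/∂P_2)(P_2/Q_1) = -10.7000 × 14/928.444 ≈ -0.161.
%ΔQ_1 ≈ ε × %ΔP_2 = -0.161 × (19.3%) = -3.1%.

-3.1%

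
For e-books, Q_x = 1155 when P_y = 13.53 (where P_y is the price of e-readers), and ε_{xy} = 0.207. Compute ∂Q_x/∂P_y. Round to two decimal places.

17.67

ε = (∂Q_x/∂P_y)·(P_y/Q_x) ⇒ ∂Q_x/∂P_y = ε·Q_x/P_y = 0.207 × 1155/13.53 ≈ 17.67.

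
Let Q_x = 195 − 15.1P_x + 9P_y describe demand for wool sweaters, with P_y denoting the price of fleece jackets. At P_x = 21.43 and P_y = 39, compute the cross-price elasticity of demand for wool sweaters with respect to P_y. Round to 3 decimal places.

1.578

At P_x = 21.43 and P_y = 39: Q_x = 222.407.
∂Q_x/∂P_y = 9.
ε = (∂Q_x/∂P_y)(P_y/Q_x) = 9 × (39/222.407) ≈ 1.578.
Since ε > 0, wool sweaters and fleece jackets are substitutes.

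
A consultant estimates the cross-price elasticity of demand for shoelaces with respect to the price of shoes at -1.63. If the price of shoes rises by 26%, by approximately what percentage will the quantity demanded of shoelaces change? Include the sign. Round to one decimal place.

-42.4%

%ΔQ ≈ ε × %ΔP of shoes = -1.63 × (26%) = -42.4%.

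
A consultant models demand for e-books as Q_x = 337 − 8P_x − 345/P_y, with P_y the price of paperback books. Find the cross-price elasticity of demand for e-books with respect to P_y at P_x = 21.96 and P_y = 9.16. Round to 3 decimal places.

At P_x = 21.96 and P_y = 9.16: Q_x = 123.656.
∂Q_x/∂P_y = 345/P_y² = 4.1118.
ε = (∂Q_x/∂P_y)(P_y/Q_x) = 4.1118 × (9.16/123.656) ≈ 0.305.
ε > 0: substitutes.

0.305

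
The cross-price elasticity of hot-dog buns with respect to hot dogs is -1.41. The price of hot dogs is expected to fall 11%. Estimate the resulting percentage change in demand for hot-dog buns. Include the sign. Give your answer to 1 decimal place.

15.5%

%ΔQ ≈ ε × %ΔP of hot dogs = -1.41 × (-11%) = 15.5%.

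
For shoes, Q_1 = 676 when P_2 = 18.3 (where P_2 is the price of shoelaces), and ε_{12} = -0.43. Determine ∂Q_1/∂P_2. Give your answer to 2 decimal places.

-15.88

ε = (∂Q_1/∂P_2)·(P_2/Q_1) ⇒ ∂Q_1/∂P_2 = ε·Q_1/P_2 = -0.43 × 676/18.3 ≈ -15.88.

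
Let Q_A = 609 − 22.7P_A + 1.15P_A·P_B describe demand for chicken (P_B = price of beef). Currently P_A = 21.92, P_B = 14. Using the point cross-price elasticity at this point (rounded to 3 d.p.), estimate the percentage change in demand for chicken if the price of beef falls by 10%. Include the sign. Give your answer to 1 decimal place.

-7.6%

At P_A = 21.92, P_B = 14: Q_A = 464.328.
∂Q_A/∂P_B = 1.15P_A = 25.2080.
ε = (∂Q_A/∂P_B)(P_B/Q_A) = 25.2080 × 14/464.328 ≈ 0.760.
%ΔQ_A ≈ ε × %ΔP_B = 0.760 × (-10%) = -7.6%.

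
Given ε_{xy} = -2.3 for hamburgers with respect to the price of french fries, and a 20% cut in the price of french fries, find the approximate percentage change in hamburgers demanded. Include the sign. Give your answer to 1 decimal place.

%ΔQ ≈ ε × %ΔP of french fries = -2.3 × (-20%) = 46.0%.
Demand for hamburgers rises by about 46.0%.

46.0%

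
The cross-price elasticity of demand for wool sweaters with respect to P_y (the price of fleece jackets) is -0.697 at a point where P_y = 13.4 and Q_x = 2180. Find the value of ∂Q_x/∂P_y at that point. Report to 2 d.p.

ε = (∂Q_x/∂P_y)·(P_y/Q_x) ⇒ ∂Q_x/∂P_y = ε·Q_x/P_y = -0.697 × 2180/13.4 ≈ -113.39.

-113.39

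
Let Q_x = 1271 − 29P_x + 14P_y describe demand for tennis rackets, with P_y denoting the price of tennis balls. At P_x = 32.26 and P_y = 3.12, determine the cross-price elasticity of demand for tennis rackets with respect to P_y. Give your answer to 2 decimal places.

0.12

At P_x = 32.26 and P_y = 3.12: Q_x = 379.14.
∂Q_x/∂P_y = 14.
ε = (∂Q_x/∂P_y)(P_y/Q_x) = 14 × (3.12/379.14) ≈ 0.12.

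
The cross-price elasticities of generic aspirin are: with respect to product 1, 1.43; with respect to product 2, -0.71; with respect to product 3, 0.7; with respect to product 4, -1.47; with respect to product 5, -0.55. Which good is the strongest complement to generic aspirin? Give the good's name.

product 4

Complements have ε < 0. The most negative value is -1.47 (product 4).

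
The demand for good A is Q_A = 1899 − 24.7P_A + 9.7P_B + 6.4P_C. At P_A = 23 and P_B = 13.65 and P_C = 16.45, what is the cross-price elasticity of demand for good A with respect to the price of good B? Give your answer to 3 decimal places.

At P_A = 23 and P_B = 13.65 and P_C = 16.45: Q_A = 1568.585.
∂Q_A/∂P_B = 9.7.
ε = (∂Q_A/∂P_B)(P_B/Q_A) = 9.7 × (13.65/1568.585) ≈ 0.084.

0.084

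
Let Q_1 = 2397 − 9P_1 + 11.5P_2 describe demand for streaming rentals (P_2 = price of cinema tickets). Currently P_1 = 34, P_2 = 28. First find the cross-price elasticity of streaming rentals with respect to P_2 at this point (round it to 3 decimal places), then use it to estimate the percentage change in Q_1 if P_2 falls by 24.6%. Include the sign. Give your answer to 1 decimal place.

At P_1 = 34, P_2 = 28: Q_1 = 2413.
∂Q_1/∂P_2 = 11.5.
ε = (∂Q_1/∂P_2)(P_2/Q_1) = 11.5000 × 28/2413 ≈ 0.133.
%ΔQ_1 ≈ ε × %ΔP_2 = 0.133 × (-24.6%) = -3.3%.

-3.3%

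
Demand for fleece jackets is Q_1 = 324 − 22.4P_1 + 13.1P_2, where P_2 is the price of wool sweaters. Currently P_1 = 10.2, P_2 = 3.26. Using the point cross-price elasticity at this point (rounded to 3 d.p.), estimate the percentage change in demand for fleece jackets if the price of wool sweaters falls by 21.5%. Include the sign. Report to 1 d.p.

At P_1 = 10.2, P_2 = 3.26: Q_1 = 138.226.
∂Q_1/∂P_2 = 13.1.
ε = (∂Q_1/∂P_2)(P_2/Q_1) = 13.1000 × 3.26/138.226 ≈ 0.309.
%ΔQ_1 ≈ ε × %ΔP_2 = 0.309 × (-21.5%) = -6.6%.

-6.6%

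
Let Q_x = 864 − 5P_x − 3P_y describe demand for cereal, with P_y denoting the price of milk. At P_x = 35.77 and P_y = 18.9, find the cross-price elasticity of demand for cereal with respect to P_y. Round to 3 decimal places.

-0.090

At P_x = 35.77 and P_y = 18.9: Q_x = 628.45.
∂Q_x/∂P_y = -3.
ε = (∂Q_x/∂P_y)(P_y/Q_x) = -3 × (18.9/628.45) ≈ -0.090.
Since ε < 0, cereal and milk are complements.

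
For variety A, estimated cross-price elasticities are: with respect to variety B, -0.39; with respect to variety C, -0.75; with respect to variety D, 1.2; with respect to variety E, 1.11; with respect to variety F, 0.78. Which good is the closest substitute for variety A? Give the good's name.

variety D

Substitutes have ε > 0. Among the positive values, 1.2 (variety D) is largest.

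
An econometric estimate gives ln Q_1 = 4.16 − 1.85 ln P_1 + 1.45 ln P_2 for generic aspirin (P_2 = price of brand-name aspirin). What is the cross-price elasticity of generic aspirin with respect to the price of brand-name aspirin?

In a log-linear (constant-elasticity) demand function, the coefficient on ln P_2 is the cross-price elasticity.
ε = 1.45. Positive, so generic aspirin and brand-name aspirin are substitutes.

1.45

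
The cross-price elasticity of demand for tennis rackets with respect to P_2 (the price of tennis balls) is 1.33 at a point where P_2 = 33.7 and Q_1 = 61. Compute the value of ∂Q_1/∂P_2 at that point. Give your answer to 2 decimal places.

2.41

ε = (∂Q_1/∂P_2)·(P_2/Q_1) ⇒ ∂Q_1/∂P_2 = ε·Q_1/P_2 = 1.33 × 61/33.7 ≈ 2.41.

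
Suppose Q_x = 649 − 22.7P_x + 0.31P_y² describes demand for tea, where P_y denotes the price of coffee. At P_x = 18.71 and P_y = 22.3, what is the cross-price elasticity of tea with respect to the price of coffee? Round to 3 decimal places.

At P_x = 18.71 and P_y = 22.3: Q_x = 378.443.
∂Q_x/∂P_y = 0.62P_y = 0.62(22.3) = 13.8260.
ε = (∂Q_x/∂P_y)(P_y/Q_x) = 13.8260 × (22.3/378.443) ≈ 0.815.

0.815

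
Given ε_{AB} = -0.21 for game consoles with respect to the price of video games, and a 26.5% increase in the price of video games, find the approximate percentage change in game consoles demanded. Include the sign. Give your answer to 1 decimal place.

%ΔQ ≈ ε × %ΔP of video games = -0.21 × (26.5%) = -5.6%.
Demand for game consoles falls by about 5.6%.

-5.6%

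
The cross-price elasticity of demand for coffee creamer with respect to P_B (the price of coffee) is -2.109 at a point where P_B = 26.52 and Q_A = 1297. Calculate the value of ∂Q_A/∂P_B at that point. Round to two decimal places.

ε = (∂Q_A/∂P_B)·(P_B/Q_A) ⇒ ∂Q_A/∂P_B = ε·Q_A/P_B = -2.109 × 1297/26.52 ≈ -103.14.

-103.14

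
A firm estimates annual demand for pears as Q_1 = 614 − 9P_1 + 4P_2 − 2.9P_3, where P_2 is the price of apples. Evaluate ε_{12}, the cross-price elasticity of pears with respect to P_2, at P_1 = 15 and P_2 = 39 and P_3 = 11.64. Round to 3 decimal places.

At P_1 = 15 and P_2 = 39 and P_3 = 11.64: Q_1 = 601.244.
∂Q_1/∂P_2 = 4.
ε = (∂Q_1/∂P_2)(P_2/Q_1) = 4 × (39/601.244) ≈ 0.259.

0.259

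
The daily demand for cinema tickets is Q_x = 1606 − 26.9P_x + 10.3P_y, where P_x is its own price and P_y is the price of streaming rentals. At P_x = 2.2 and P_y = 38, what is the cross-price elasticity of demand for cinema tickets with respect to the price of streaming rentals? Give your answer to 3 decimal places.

At P_x = 2.2 and P_y = 38: Q_x = 1938.22.
∂Q_x/∂P_y = 10.3.
ε = (∂Q_x/∂P_y)(P_y/Q_x) = 10.3 × (38/1938.22) ≈ 0.202.
Since ε > 0, cinema tickets and streaming rentals are substitutes.

0.202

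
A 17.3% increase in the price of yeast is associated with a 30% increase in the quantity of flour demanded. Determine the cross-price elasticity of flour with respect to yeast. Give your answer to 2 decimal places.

1.73

ε = (%ΔQ of flour) / (%ΔP of yeast) = (30%) / (17.3%) ≈ 1.73.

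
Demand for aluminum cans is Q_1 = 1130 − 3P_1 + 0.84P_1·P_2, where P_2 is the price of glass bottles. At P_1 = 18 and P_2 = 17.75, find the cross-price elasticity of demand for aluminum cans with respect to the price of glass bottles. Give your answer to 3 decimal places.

At P_1 = 18 and P_2 = 17.75: Q_1 = 1344.38.
∂Q_1/∂P_2 = 0.84P_1 = 0.84(18) = 15.1200.
ε = (∂Q_1/∂P_2)(P_2/Q_1) = 15.1200 × (17.75/1344.38) ≈ 0.200.
ε > 0: substitutes.

0.200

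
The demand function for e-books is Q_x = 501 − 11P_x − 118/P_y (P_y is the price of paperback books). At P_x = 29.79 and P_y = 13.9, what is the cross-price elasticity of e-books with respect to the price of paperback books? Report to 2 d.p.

0.05

At P_x = 29.79 and P_y = 13.9: Q_x = 164.821.
∂Q_x/∂P_y = 118/P_y² = 0.6107.
ε = (∂Q_x/∂P_y)(P_y/Q_x) = 0.6107 × (13.9/164.821) ≈ 0.05.
ε > 0: substitutes.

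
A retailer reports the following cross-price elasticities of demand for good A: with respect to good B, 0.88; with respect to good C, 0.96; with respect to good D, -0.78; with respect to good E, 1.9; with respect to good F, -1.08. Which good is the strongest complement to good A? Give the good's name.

Complements have ε < 0. The most negative value is -1.08 (good F).

good F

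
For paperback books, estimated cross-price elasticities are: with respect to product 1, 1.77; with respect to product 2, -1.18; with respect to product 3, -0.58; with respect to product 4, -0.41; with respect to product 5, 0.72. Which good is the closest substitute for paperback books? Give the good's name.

Substitutes have ε > 0. Among the positive values, 1.77 (product 1) is largest.

product 1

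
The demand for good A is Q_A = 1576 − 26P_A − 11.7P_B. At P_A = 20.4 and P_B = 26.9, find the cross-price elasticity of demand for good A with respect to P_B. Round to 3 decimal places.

-0.431

At P_A = 20.4 and P_B = 26.9: Q_A = 730.87.
∂Q_A/∂P_B = -11.7.
ε = (∂Q_A/∂P_B)(P_B/Q_A) = -11.7 × (26.9/730.87) ≈ -0.431.
Since ε < 0, good A and good B are complements.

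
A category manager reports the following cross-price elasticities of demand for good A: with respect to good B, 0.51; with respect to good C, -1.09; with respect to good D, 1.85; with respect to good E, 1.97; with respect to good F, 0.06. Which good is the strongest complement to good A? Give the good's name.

good C

Complements have ε < 0. The most negative value is -1.09 (good C).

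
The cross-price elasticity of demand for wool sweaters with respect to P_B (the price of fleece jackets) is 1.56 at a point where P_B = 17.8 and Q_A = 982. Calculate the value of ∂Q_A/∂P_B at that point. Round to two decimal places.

ε = (∂Q_A/∂P_B)·(P_B/Q_A) ⇒ ∂Q_A/∂P_B = ε·Q_A/P_B = 1.56 × 982/17.8 ≈ 86.06.

86.06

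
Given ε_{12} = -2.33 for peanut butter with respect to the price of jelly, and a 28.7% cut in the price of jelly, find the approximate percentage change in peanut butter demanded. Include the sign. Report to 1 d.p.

%ΔQ ≈ ε × %ΔP of jelly = -2.33 × (-28.7%) = 66.9%.

66.9%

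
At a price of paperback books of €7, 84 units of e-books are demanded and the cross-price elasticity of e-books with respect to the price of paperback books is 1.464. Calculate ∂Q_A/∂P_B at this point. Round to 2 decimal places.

17.57

ε = (∂Q_A/∂P_B)·(P_B/Q_A) ⇒ ∂Q_A/∂P_B = ε·Q_A/P_B = 1.464 × 84/7 ≈ 17.57.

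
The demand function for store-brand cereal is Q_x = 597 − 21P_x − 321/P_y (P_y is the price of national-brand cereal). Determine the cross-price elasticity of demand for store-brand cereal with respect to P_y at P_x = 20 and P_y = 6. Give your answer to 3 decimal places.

0.433

At P_x = 20 and P_y = 6: Q_x = 123.5.
∂Q_x/∂P_y = 321/P_y² = 8.9167.
ε = (∂Q_x/∂P_y)(P_y/Q_x) = 8.9167 × (6/123.5) ≈ 0.433.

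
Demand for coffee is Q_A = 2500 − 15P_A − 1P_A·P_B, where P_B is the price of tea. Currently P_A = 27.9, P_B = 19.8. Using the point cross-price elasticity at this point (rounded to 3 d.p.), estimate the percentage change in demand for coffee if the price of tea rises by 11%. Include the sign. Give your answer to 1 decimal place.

-4.0%

At P_A = 27.9, P_B = 19.8: Q_A = 1529.08.
∂Q_A/∂P_B = -1P_A = -27.9000.
ε = (∂Q_A/∂P_B)(P_B/Q_A) = -27.9000 × 19.8/1529.08 ≈ -0.361.
%ΔQ_A ≈ ε × %ΔP_B = -0.361 × (11%) = -4.0%.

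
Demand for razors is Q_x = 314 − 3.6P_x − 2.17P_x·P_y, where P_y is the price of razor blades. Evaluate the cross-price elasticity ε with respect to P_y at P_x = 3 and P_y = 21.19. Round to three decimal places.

At P_x = 3 and P_y = 21.19: Q_x = 165.253.
∂Q_x/∂P_y = -2.17P_x = -2.17(3) = -6.5100.
ε = (∂Q_x/∂P_y)(P_y/Q_x) = -6.5100 × (21.19/165.253) ≈ -0.835.
ε < 0: complements.

-0.835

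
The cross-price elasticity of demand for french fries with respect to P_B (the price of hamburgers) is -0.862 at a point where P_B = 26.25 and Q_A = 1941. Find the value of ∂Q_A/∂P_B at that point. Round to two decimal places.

ε = (∂Q_A/∂P_B)·(P_B/Q_A) ⇒ ∂Q_A/∂P_B = ε·Q_A/P_B = -0.862 × 1941/26.25 ≈ -63.74.

-63.74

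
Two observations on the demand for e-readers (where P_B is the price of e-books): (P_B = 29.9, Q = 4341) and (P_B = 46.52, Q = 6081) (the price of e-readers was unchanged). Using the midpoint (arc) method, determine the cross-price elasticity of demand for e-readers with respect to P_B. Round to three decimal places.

ΔQ_A = 6081 − 4341 = 1740; ΔP_B = 46.52 − 29.9 = 16.62.
Midpoints: Q̄_A = 5211.0, P̄_B = 38.21.
ε = (ΔQ_A/Q̄_A)/(ΔP_B/P̄_B) = (1740/5211.0)/(16.62/38.21) ≈ 0.768.

0.768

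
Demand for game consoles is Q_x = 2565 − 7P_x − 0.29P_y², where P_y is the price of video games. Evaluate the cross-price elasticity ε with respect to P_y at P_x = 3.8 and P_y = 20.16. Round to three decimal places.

At P_x = 3.8 and P_y = 20.16: Q_x = 2420.537.
∂Q_x/∂P_y = -0.58P_y = -0.58(20.16) = -11.6928.
ε = (∂Q_x/∂P_y)(P_y/Q_x) = -11.6928 × (20.16/2420.537) ≈ -0.097.
ε < 0: complements.

-0.097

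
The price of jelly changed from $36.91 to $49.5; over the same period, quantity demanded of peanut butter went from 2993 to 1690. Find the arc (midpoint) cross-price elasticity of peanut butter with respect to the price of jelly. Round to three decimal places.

-1.910

ΔQ_A = 1690 − 2993 = -1303; ΔP_B = 49.5 − 36.91 = 12.59.
Midpoints: Q̄_A = 2341.5, P̄_B = 43.20.
ε = (ΔQ_A/Q̄_A)/(ΔP_B/P̄_B) = (-1303/2341.5)/(12.59/43.20) ≈ -1.910.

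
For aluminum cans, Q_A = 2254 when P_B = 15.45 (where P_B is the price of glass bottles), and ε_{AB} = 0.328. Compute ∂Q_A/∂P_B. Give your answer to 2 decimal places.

ε = (∂Q_A/∂P_B)·(P_B/Q_A) ⇒ ∂Q_A/∂P_B = ε·Q_A/P_B = 0.328 × 2254/15.45 ≈ 47.85.

47.85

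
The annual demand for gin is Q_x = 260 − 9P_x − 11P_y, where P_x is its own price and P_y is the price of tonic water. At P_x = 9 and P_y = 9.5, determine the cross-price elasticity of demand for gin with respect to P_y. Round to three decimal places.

At P_x = 9 and P_y = 9.5: Q_x = 74.5.
∂Q_x/∂P_y = -11.
ε = (∂Q_x/∂P_y)(P_y/Q_x) = -11 × (9.5/74.5) ≈ -1.403.
Since ε < 0, gin and tonic water are complements.

-1.403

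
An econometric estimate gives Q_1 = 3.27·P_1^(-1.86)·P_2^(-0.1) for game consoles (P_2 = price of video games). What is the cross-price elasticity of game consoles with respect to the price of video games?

In a log-linear (constant-elasticity) demand function, the coefficient on the exponent of P_2 is the cross-price elasticity.
ε = -0.10. Negative, so game consoles and video games are complements.

-0.10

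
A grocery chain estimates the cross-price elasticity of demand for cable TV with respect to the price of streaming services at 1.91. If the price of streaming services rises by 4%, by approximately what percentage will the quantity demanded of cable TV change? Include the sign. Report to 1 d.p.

7.6%

%ΔQ ≈ ε × %ΔP of streaming services = 1.91 × (4%) = 7.6%.
Demand for cable TV rises by about 7.6%.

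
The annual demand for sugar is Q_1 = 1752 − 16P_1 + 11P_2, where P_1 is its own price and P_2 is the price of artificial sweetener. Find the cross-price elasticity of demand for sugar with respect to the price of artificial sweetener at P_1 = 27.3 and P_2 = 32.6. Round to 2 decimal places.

0.21

At P_1 = 27.3 and P_2 = 32.6: Q_1 = 1673.8.
∂Q_1/∂P_2 = 11.
ε = (∂Q_1/∂P_2)(P_2/Q_1) = 11 × (32.6/1673.8) ≈ 0.21.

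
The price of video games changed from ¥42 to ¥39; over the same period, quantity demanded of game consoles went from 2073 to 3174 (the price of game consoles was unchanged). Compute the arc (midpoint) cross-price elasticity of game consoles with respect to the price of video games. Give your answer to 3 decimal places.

-5.666

ΔQ_A = 3174 − 2073 = 1101; ΔP_B = 39 − 42 = -3.
Midpoints: Q̄_A = 2623.5, P̄_B = 40.50.
ε = (ΔQ_A/Q̄_A)/(ΔP_B/P̄_B) = (1101/2623.5)/(-3/40.50) ≈ -5.666.
ε < 0: game consoles and video games are complements.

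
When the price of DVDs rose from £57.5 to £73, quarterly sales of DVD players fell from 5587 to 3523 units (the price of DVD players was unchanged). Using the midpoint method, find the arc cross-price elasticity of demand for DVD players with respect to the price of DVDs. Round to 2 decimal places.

ΔQ_A = 3523 − 5587 = -2064; ΔP_B = 73 − 57.5 = 15.5.
Midpoints: Q̄_A = 4555.0, P̄_B = 65.25.
ε = (ΔQ_A/Q̄_A)/(ΔP_B/P̄_B) = (-2064/4555.0)/(15.5/65.25) ≈ -1.91.
ε < 0: DVD players and DVDs are complements.

-1.91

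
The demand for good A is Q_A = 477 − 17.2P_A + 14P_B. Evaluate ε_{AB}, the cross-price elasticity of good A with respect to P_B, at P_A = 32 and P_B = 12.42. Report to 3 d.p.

1.730

At P_A = 32 and P_B = 12.42: Q_A = 100.48.
∂Q_A/∂P_B = 14.
ε = (∂Q_A/∂P_B)(P_B/Q_A) = 14 × (12.42/100.48) ≈ 1.730.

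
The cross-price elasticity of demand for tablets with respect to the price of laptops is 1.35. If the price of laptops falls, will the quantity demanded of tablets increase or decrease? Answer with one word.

decrease

ε > 0 and the price of laptops falls, so the quantity of tablets moves in the same direction: it decreases.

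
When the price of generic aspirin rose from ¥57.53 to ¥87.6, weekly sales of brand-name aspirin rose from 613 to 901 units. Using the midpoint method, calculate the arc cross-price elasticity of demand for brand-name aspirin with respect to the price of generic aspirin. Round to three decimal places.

0.918

ΔQ_A = 901 − 613 = 288; ΔP_B = 87.6 − 57.53 = 30.07.
Midpoints: Q̄_A = 757.0, P̄_B = 72.56.
ε = (ΔQ_A/Q̄_A)/(ΔP_B/P̄_B) = (288/757.0)/(30.07/72.56) ≈ 0.918.
ε > 0: brand-name aspirin and generic aspirin are substitutes.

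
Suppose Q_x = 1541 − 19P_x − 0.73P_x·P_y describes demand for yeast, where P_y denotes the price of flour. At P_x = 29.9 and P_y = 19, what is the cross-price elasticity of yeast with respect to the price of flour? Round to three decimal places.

At P_x = 29.9 and P_y = 19: Q_x = 558.187.
∂Q_x/∂P_y = -0.73P_x = -0.73(29.9) = -21.8270.
ε = (∂Q_x/∂P_y)(P_y/Q_x) = -21.8270 × (19/558.187) ≈ -0.743.

-0.743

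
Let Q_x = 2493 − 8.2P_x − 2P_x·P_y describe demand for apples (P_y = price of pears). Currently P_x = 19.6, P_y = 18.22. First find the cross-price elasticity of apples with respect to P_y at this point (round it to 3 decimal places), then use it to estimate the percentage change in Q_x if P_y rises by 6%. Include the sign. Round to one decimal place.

-2.6%

At P_x = 19.6, P_y = 18.22: Q_x = 1618.056.
∂Q_x/∂P_y = -2P_x = -39.2000.
ε = (∂Q_x/∂P_y)(P_y/Q_x) = -39.2000 × 18.22/1618.056 ≈ -0.441.
%ΔQ_x ≈ ε × %ΔP_y = -0.441 × (6%) = -2.6%.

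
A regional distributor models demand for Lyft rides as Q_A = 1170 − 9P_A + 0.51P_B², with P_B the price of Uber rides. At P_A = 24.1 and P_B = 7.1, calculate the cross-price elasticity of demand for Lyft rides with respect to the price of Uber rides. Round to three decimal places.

0.053

At P_A = 24.1 and P_B = 7.1: Q_A = 978.809.
∂Q_A/∂P_B = 1.02P_B = 1.02(7.1) = 7.2420.
ε = (∂Q_A/∂P_B)(P_B/Q_A) = 7.2420 × (7.1/978.809) ≈ 0.053.
ε > 0: substitutes.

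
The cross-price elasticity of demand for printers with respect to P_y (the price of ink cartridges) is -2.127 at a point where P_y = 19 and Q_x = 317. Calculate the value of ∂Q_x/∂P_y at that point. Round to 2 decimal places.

-35.49

ε = (∂Q_x/∂P_y)·(P_y/Q_x) ⇒ ∂Q_x/∂P_y = ε·Q_x/P_y = -2.127 × 317/19 ≈ -35.49.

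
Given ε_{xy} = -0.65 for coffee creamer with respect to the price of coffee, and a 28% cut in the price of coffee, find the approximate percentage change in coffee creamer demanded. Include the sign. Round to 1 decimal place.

18.2%

%ΔQ ≈ ε × %ΔP of coffee = -0.65 × (-28%) = 18.2%.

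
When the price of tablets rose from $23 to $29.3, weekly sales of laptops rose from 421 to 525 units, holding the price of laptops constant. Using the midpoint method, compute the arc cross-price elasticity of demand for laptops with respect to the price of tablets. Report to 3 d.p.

0.913

ΔQ_A = 525 − 421 = 104; ΔP_B = 29.3 − 23 = 6.3.
Midpoints: Q̄_A = 473.0, P̄_B = 26.15.
ε = (ΔQ_A/Q̄_A)/(ΔP_B/P̄_B) = (104/473.0)/(6.3/26.15) ≈ 0.913.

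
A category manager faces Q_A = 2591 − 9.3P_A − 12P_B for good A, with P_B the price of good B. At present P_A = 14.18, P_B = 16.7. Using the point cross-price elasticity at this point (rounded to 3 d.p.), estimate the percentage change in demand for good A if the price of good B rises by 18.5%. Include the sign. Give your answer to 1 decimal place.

-1.6%

At P_A = 14.18, P_B = 16.7: Q_A = 2258.726.
∂Q_A/∂P_B = -12.
ε = (∂Q_A/∂P_B)(P_B/Q_A) = -12.0000 × 16.7/2258.726 ≈ -0.089.
%ΔQ_A ≈ ε × %ΔP_B = -0.089 × (18.5%) = -1.6%.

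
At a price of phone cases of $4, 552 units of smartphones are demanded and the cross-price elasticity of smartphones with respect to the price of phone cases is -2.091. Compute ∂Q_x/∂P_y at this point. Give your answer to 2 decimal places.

-288.56

ε = (∂Q_x/∂P_y)·(P_y/Q_x) ⇒ ∂Q_x/∂P_y = ε·Q_x/P_y = -2.091 × 552/4 ≈ -288.56.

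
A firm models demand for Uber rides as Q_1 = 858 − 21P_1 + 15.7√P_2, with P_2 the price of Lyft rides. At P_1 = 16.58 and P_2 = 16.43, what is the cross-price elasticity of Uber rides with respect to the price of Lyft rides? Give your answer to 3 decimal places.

At P_1 = 16.58 and P_2 = 16.43: Q_1 = 573.458.
∂Q_1/∂P_2 = 15.7/(2√P_2) = 15.7/(2√16.43) = 1.9366.
ε = (∂Q_1/∂P_2)(P_2/Q_1) = 1.9366 × (16.43/573.458) ≈ 0.055.

0.055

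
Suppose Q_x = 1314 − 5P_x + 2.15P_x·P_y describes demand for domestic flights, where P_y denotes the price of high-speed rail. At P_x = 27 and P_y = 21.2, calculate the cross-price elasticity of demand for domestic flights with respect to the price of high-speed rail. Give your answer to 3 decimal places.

At P_x = 27 and P_y = 21.2: Q_x = 2409.66.
∂Q_x/∂P_y = 2.15P_x = 2.15(27) = 58.0500.
ε = (∂Q_x/∂P_y)(P_y/Q_x) = 58.0500 × (21.2/2409.66) ≈ 0.511.

0.511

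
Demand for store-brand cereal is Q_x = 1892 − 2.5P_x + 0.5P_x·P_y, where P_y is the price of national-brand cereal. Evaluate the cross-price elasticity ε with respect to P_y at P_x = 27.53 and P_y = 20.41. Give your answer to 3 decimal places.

0.134

At P_x = 27.53 and P_y = 20.41: Q_x = 2104.119.
∂Q_x/∂P_y = 0.5P_x = 0.5(27.53) = 13.7650.
ε = (∂Q_x/∂P_y)(P_y/Q_x) = 13.7650 × (20.41/2104.119) ≈ 0.134.
ε > 0: substitutes.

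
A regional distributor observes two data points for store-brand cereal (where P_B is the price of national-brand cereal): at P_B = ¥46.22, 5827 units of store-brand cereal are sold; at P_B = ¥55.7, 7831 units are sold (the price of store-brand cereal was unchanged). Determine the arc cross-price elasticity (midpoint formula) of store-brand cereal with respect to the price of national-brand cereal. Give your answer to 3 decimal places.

ΔQ_A = 7831 − 5827 = 2004; ΔP_B = 55.7 − 46.22 = 9.48.
Midpoints: Q̄_A = 6829.0, P̄_B = 50.96.
ε = (ΔQ_A/Q̄_A)/(ΔP_B/P̄_B) = (2004/6829.0)/(9.48/50.96) ≈ 1.577.
ε > 0: store-brand cereal and national-brand cereal are substitutes.

1.577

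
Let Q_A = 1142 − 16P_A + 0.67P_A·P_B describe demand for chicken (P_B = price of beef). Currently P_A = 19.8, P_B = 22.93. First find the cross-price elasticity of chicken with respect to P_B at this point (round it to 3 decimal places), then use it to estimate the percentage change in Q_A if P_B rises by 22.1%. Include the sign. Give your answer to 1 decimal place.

At P_A = 19.8, P_B = 22.93: Q_A = 1129.389.
∂Q_A/∂P_B = 0.67P_A = 13.2660.
ε = (∂Q_A/∂P_B)(P_B/Q_A) = 13.2660 × 22.93/1129.389 ≈ 0.269.
%ΔQ_A ≈ ε × %ΔP_B = 0.269 × (22.1%) = 5.9%.

5.9%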